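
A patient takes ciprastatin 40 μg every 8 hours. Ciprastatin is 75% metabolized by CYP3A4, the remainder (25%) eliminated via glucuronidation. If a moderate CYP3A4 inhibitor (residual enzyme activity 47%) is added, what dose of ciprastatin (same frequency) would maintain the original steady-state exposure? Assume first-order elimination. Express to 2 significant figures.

The CYP3A4 pathway (75% of clearance) falls to 0.47× activity: 0.75 × 0.47 = 0.3525.
Non-CYP routes (25%) are unchanged.
Relative clearance = 0.3525 + 0.25 = 0.6025.
To maintain the same steady-state level, dose must scale with clearance: new dose = 40 × 0.6025 = 24 μg.

24 μg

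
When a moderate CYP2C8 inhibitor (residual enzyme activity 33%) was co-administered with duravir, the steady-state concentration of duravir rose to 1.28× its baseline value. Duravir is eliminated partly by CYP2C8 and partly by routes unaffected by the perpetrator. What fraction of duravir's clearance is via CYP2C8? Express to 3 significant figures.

0.326

Call the CYP2C8 fraction fm. After the interaction, CL_new/CL_old = fm × 0.33 + (1 − fm).
Steady-state concentration ratio = 1 / (new CL fraction), so new CL fraction = 1 / 1.28 = 0.7812.
fm × 0.33 + 1 − fm = 0.7812  ⇒  fm × (0.33 − 1) = −0.2188  ⇒  fm = 0.326.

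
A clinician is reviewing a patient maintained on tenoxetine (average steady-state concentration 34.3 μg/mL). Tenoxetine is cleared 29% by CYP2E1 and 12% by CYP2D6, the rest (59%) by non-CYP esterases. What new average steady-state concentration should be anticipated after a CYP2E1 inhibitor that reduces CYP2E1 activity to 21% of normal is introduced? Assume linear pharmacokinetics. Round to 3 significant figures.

44.5 μg/mL

The CYP2E1 pathway (29% of clearance) falls to 0.21× activity: 0.29 × 0.21 = 0.0609.
CYP2D6 (12%) and the residual 59% are unaffected.
Relative clearance = 0.0609 + 0.12 + 0.59 = 0.7709.
New average steady-state concentration = baseline ÷ relative clearance = 34.3 / 0.7709 = 44.5 μg/mL.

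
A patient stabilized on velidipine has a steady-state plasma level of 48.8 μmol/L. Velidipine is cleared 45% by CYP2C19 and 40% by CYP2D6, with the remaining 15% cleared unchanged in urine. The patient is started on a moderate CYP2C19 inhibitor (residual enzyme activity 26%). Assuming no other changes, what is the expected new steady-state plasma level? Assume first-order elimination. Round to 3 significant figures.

73.2 μmol/L

The CYP2C19 pathway (45% of clearance) is reduced to 0.26× activity: 0.45 × 0.26 = 0.117.
CYP2D6 (40%) and the residual 15% are unaffected.
CL_new/CL_old = 0.117 + 0.4 + 0.15 = 0.667.
With dosing unchanged, steady-state plasma level scales as 1/CL: 48.8 / 0.667 = 73.2 μmol/L.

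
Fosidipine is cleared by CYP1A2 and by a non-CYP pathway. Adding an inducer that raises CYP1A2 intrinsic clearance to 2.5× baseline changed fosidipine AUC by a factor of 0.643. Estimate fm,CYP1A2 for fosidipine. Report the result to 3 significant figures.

Let fm be the CYP1A2 fraction. New clearance relative to baseline = fm × 2.5 + (1 − fm).
AUC ratio = 1 / (new CL fraction), so new CL fraction = 1 / 0.643 = 1.555.
fm × 2.5 + 1 − fm = 1.555  ⇒  fm × (2.5 − 1) = 0.5552  ⇒  fm = 0.370.

0.370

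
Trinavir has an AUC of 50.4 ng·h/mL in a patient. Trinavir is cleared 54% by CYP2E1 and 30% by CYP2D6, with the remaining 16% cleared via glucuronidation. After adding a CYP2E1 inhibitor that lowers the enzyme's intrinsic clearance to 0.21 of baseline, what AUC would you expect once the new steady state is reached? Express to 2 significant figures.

The CYP2E1 pathway (54% of clearance) is reduced to 0.21× activity: 0.54 × 0.21 = 0.1134.
CYP2D6 (30%) and the residual 16% are unaffected.
CL_new/CL_old = 0.1134 + 0.3 + 0.16 = 0.5734.
New AUC = baseline ÷ relative clearance = 50.4 / 0.5734 = 88 ng·h/mL.

88 ng·h/mL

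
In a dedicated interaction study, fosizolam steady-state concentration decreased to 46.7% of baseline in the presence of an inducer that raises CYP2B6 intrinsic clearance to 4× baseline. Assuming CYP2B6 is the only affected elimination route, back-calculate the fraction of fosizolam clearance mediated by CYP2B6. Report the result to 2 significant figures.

0.38

Let x = fm,CYP2B6. Because steady-state concentration ∝ 1/CL, relative clearance rose to 1/0.467 = 2.141.
Only the CYP2B6 route changed, so 2.141 = x·4 + (1 − x), giving x = 0.38.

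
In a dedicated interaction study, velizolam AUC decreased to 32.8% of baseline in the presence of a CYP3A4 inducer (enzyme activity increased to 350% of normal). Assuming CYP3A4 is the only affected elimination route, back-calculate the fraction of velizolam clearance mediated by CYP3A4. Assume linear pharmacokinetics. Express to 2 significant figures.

Let fm be the CYP3A4 fraction. New clearance relative to baseline = fm × 3.5 + (1 − fm).
AUC ratio = 1 / (new CL fraction), so new CL fraction = 1 / 0.328 = 3.049.
fm × 3.5 + 1 − fm = 3.049  ⇒  fm × (3.5 − 1) = 2.049  ⇒  fm = 0.82.

0.82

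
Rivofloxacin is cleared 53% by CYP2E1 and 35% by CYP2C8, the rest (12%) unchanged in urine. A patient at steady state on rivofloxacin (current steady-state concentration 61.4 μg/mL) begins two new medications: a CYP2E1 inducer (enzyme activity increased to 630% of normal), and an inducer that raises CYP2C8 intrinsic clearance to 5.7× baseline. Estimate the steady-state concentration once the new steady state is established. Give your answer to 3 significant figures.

11.3 μg/mL

CYP2E1: 0.53 × 6.3 = 3.339
CYP2C8: 0.35 × 5.7 = 1.995
Other: 0.12 (unchanged)
New clearance relative to baseline: 3.339 + 1.995 + 0.12 = 5.454.
New steady-state concentration = 61.4 / 5.454 = 11.3 μg/mL (concentration scales inversely with clearance).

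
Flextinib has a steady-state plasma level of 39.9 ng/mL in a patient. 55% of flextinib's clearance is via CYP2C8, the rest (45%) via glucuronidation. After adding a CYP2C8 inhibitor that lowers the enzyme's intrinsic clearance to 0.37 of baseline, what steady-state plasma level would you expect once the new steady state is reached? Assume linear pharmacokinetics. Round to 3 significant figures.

The CYP2C8 pathway (55% of clearance) is reduced to 0.37× activity: 0.55 × 0.37 = 0.2035.
The remaining 45% of clearance is unaffected.
CL_new/CL_old = 0.2035 + 0.45 = 0.6535.
New steady-state plasma level = baseline ÷ relative clearance = 39.9 / 0.6535 = 61.1 ng/mL.

61.1 ng/mL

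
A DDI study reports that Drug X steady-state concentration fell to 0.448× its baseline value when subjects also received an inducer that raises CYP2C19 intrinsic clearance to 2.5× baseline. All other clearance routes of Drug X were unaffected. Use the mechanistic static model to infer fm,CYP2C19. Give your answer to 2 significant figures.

0.82

Call the CYP2C19 fraction fm. After the interaction, CL_new/CL_old = fm × 2.5 + (1 − fm).
Steady-state concentration ratio = 1 / (new CL fraction), so new CL fraction = 1 / 0.448 = 2.232.
fm × 2.5 + 1 − fm = 2.232  ⇒  fm × (2.5 − 1) = 1.232  ⇒  fm = 0.82.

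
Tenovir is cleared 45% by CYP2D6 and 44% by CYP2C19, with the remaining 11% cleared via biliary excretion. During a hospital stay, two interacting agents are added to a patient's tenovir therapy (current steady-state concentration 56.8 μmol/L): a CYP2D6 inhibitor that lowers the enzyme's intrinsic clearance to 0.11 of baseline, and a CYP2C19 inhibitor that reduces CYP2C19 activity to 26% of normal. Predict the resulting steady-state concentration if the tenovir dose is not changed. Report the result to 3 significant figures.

207 μmol/L

The CYP2D6 pathway (45% of clearance) falls to 0.11× activity: 0.45 × 0.11 = 0.0495.
The CYP2C19 pathway (44% of clearance) is reduced to 0.26× activity: 0.44 × 0.26 = 0.1144.
The remaining 11% of clearance is unaffected.
Relative clearance = 0.0495 + 0.1144 + 0.11 = 0.2739.
Steady-state concentration ∝ 1/CL: new value = 56.8 / 0.2739 = 207 μmol/L.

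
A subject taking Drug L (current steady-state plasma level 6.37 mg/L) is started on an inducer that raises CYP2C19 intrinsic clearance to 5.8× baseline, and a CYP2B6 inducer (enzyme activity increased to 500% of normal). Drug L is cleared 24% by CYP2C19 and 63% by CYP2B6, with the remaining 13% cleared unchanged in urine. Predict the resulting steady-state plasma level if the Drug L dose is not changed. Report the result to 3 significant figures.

1.36 mg/L

The CYP2C19 pathway (24% of clearance) rises to 5.8× activity: 0.24 × 5.8 = 1.392.
The CYP2B6 pathway (63% of clearance) increases to 5× activity: 0.63 × 5 = 3.15.
Non-CYP routes (13%) are unchanged.
CL_new/CL_old = 1.392 + 3.15 + 0.13 = 4.672.
New steady-state plasma level = 6.37 / 4.672 = 1.36 mg/L (concentration scales inversely with clearance).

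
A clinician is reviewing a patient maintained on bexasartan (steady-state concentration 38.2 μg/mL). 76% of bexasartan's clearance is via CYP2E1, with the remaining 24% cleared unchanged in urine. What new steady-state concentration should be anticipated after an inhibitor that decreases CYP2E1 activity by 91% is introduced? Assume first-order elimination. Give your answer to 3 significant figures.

The CYP2E1 pathway (76% of clearance) is reduced to 0.09× activity: 0.76 × 0.09 = 0.0684.
Non-CYP routes (24%) are unchanged.
New clearance relative to baseline: 0.0684 + 0.24 = 0.3084.
Steady-state concentration ∝ 1/CL, so new value = 38.2 / 0.3084 = 124 μg/mL.

124 μg/mL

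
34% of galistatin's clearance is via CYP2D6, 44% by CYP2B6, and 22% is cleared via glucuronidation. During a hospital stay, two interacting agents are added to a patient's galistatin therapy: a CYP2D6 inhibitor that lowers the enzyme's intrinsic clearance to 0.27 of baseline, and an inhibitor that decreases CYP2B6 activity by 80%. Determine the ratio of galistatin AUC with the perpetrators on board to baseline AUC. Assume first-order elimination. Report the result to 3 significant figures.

CYP2D6: 0.34 × 0.27 = 0.0918
CYP2B6: 0.44 × 0.2 = 0.088
Other: 0.22 (unchanged)
New clearance relative to baseline: 0.0918 + 0.088 + 0.22 = 0.3998.
Net AUC ratio = 1 / 0.3998 = 2.50.

2.50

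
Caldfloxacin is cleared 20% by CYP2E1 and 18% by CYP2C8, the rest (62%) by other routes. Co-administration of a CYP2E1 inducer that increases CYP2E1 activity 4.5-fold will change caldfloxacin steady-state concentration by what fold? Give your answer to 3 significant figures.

The CYP2E1 pathway (20% of clearance) increases to 4.5× activity: 0.2 × 4.5 = 0.9.
CYP2C8 (18%) and the residual 62% are unaffected.
CL_new/CL_old = 0.9 + 0.18 + 0.62 = 1.7.
Steady-state concentration ratio = CL_old/CL_new = 1 / 1.7 = 0.588.

0.588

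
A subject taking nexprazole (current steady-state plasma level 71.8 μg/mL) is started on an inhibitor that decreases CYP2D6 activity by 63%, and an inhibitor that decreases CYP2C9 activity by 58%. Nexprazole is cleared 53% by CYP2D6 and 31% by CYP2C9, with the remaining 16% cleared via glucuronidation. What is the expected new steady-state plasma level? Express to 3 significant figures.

The CYP2D6 pathway (53% of clearance) is reduced to 0.37× activity: 0.53 × 0.37 = 0.1961.
The CYP2C9 pathway (31% of clearance) falls to 0.42× activity: 0.31 × 0.42 = 0.1302.
The remaining 16% of clearance is unaffected.
CL_new/CL_old = 0.1961 + 0.1302 + 0.16 = 0.4863.
New steady-state plasma level = 71.8 / 0.4863 = 148 μg/mL (concentration scales inversely with clearance).

148 μg/mL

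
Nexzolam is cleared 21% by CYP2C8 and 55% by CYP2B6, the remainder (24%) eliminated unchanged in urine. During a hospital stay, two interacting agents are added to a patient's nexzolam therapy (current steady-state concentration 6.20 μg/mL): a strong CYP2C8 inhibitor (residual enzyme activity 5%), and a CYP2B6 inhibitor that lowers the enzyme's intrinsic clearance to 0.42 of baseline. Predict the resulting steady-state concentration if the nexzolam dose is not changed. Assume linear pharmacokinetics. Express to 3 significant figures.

CYP2C8: 0.21 × 0.05 = 0.0105
CYP2B6: 0.55 × 0.42 = 0.231
Other: 0.24 (unchanged)
Relative clearance = 0.0105 + 0.231 + 0.24 = 0.4815.
Steady-state concentration ∝ 1/CL: new value = 6.20 / 0.4815 = 12.9 μg/mL.

12.9 μg/mL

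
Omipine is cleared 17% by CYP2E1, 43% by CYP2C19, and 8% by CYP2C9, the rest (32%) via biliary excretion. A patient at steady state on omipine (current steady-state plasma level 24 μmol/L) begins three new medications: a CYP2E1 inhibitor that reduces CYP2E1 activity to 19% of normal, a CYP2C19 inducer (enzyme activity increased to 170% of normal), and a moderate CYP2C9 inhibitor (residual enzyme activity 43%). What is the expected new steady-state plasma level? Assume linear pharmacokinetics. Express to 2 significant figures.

21 μmol/L

CYP2E1: 0.17 × 0.19 = 0.0323
CYP2C19: 0.43 × 1.7 = 0.731
CYP2C9: 0.08 × 0.43 = 0.0344
Other: 0.32 (unchanged)
New clearance relative to baseline: 0.0323 + 0.731 + 0.0344 + 0.32 = 1.1177.
Dividing the baseline by the relative clearance: 24 / 1.1177 = 21 μmol/L.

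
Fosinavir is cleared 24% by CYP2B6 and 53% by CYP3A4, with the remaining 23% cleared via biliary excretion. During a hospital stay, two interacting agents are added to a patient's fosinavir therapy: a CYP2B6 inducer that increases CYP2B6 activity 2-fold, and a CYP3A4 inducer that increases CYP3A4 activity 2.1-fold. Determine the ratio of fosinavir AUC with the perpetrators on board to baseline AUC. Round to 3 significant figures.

0.549

The CYP2B6 pathway (24% of clearance) increases to 2× activity: 0.24 × 2 = 0.48.
The CYP3A4 pathway (53% of clearance) is boosted to 2.1× activity: 0.53 × 2.1 = 1.113.
The remaining 23% of clearance is unaffected.
CL_new/CL_old = 0.48 + 1.113 + 0.23 = 1.823.
AUC ∝ 1/CL: fold-change = 1 / 1.823 = 0.549.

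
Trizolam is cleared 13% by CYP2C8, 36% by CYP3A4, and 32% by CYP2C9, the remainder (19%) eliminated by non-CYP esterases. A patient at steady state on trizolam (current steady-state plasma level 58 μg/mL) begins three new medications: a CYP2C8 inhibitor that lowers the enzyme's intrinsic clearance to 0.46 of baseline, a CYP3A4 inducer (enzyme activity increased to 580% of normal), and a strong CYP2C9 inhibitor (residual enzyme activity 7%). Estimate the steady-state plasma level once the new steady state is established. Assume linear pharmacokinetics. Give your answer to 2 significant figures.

25 μg/mL

The CYP2C8 pathway (13% of clearance) is reduced to 0.46× activity: 0.13 × 0.46 = 0.0598.
The CYP3A4 pathway (36% of clearance) increases to 5.8× activity: 0.36 × 5.8 = 2.088.
The CYP2C9 pathway (32% of clearance) falls to 0.07× activity: 0.32 × 0.07 = 0.0224.
The remaining 19% of clearance is unaffected.
New clearance relative to baseline: 0.0598 + 2.088 + 0.0224 + 0.19 = 2.3602.
New steady-state plasma level = 58 / 2.3602 = 25 μg/mL (concentration scales inversely with clearance).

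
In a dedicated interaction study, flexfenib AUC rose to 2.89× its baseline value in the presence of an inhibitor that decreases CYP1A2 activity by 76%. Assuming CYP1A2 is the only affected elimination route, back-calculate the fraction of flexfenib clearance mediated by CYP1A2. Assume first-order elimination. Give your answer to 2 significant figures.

Let fm be the CYP1A2 fraction. New clearance relative to baseline = fm × 0.24 + (1 − fm).
AUC ratio = 1 / (new CL fraction), so new CL fraction = 1 / 2.89 = 0.346.
fm × 0.24 + 1 − fm = 0.346  ⇒  fm × (0.24 − 1) = −0.654  ⇒  fm = 0.86.

0.86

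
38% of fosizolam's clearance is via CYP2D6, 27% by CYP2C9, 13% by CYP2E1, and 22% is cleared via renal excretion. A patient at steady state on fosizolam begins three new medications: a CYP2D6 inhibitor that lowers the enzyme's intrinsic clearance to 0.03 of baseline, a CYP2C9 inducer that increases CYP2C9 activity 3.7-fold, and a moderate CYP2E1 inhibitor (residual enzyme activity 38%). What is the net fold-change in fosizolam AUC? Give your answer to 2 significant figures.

0.78

The CYP2D6 pathway (38% of clearance) drops to 0.03× activity: 0.38 × 0.03 = 0.0114.
The CYP2C9 pathway (27% of clearance) increases to 3.7× activity: 0.27 × 3.7 = 0.999.
The CYP2E1 pathway (13% of clearance) drops to 0.38× activity: 0.13 × 0.38 = 0.0494.
The remaining 22% of clearance is unaffected.
New clearance relative to baseline: 0.0114 + 0.999 + 0.0494 + 0.22 = 1.2798.
AUC ∝ 1/CL: fold-change = 1 / 1.2798 = 0.78.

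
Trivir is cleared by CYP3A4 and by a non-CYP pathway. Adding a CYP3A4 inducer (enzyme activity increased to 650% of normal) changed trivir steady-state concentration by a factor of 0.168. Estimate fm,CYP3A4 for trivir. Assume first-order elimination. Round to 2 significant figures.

CL'/CL = 1 / 0.168 = 5.952
6.5·fm + (1 − fm) = 5.952
fm = (5.952 − 1) / (6.5 − 1) = 0.90

0.90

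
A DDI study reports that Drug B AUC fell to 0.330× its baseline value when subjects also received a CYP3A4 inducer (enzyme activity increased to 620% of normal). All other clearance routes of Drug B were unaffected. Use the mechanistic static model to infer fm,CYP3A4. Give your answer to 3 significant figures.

0.390

Let x = fm,CYP3A4. Because AUC ∝ 1/CL, relative clearance rose to 1/0.330 = 3.03.
Only the CYP3A4 route changed, so 3.03 = x·6.2 + (1 − x), giving x = 0.390.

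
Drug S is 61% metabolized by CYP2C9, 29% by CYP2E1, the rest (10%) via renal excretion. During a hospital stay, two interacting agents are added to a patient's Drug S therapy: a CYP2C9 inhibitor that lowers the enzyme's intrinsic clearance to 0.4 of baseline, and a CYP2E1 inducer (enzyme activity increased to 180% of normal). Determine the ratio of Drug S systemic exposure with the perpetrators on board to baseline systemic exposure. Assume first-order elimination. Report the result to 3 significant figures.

CYP2C9: 0.61 × 0.4 = 0.244
CYP2E1: 0.29 × 1.8 = 0.522
Other: 0.1 (unchanged)
Relative clearance = 0.244 + 0.522 + 0.1 = 0.866.
Because systemic exposure varies inversely with clearance, the combined effect is 1 / 0.866 = 1.15.

1.15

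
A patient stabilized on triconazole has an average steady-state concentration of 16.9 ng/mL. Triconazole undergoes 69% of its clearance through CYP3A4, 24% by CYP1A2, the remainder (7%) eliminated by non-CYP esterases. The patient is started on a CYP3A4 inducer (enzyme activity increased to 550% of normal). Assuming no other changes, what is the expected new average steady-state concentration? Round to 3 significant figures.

The CYP3A4 pathway (69% of clearance) is boosted to 5.5× activity: 0.69 × 5.5 = 3.795.
CYP1A2 (24%) and the residual 7% are unaffected.
Relative clearance = 3.795 + 0.24 + 0.07 = 4.105.
New average steady-state concentration = baseline ÷ relative clearance = 16.9 / 4.105 = 4.12 ng/mL.

4.12 ng/mL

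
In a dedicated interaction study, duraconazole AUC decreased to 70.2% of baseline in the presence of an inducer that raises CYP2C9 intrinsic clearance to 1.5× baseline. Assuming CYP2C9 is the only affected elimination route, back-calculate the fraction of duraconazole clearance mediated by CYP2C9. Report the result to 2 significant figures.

0.85

Let x = fm,CYP2C9. Because AUC ∝ 1/CL, relative clearance rose to 1/0.702 = 1.425.
Only the CYP2C9 route changed, so 1.425 = x·1.5 + (1 − x), giving x = 0.85.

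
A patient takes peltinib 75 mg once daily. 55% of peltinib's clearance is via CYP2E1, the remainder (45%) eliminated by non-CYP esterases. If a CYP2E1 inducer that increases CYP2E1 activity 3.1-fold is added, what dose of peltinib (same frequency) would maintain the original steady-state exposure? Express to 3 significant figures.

The CYP2E1 pathway (55% of clearance) is boosted to 3.1× activity: 0.55 × 3.1 = 1.705.
The remaining 45% of clearance is unaffected.
New clearance relative to baseline: 1.705 + 0.45 = 2.155.
Css,avg = (dose rate)/CL, so holding Css fixed requires dose ∝ CL: 75 × 2.155 = 162 mg.

162 mg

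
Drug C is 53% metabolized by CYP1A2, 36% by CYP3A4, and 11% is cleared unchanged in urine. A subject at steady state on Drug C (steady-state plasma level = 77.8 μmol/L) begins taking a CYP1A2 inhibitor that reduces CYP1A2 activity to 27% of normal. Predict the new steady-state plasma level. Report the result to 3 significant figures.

The CYP1A2 pathway (53% of clearance) is reduced to 0.27× activity: 0.53 × 0.27 = 0.1431.
CYP3A4 (36%) and the residual 11% are unaffected.
CL_new/CL_old = 0.1431 + 0.36 + 0.11 = 0.6131.
Steady-state plasma level ∝ 1/CL, so new value = 77.8 / 0.6131 = 127 μmol/L.

127 μmol/L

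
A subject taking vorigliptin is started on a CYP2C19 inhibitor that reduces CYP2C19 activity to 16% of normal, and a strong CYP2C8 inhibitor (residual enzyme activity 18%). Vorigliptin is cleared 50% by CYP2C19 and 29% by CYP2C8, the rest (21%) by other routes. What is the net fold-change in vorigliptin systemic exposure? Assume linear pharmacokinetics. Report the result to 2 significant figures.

CYP2C19: 0.5 × 0.16 = 0.08
CYP2C8: 0.29 × 0.18 = 0.0522
Other: 0.21 (unchanged)
CL_new/CL_old = 0.08 + 0.0522 + 0.21 = 0.3422.
Net systemic exposure ratio = 1 / 0.3422 = 2.9.

2.9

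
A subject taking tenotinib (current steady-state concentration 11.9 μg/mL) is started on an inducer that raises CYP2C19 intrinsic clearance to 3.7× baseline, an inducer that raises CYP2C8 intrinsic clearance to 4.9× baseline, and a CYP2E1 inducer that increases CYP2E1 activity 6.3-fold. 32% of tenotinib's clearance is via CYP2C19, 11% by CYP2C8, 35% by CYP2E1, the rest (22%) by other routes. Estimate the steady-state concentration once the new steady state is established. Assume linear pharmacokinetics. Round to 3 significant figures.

The CYP2C19 pathway (32% of clearance) is boosted to 3.7× activity: 0.32 × 3.7 = 1.184.
The CYP2C8 pathway (11% of clearance) rises to 4.9× activity: 0.11 × 4.9 = 0.539.
The CYP2E1 pathway (35% of clearance) increases to 6.3× activity: 0.35 × 6.3 = 2.205.
Non-CYP routes (22%) are unchanged.
Relative clearance = 1.184 + 0.539 + 2.205 + 0.22 = 4.148.
New steady-state concentration = 11.9 / 4.148 = 2.87 μg/mL (concentration scales inversely with clearance).

2.87 μg/mL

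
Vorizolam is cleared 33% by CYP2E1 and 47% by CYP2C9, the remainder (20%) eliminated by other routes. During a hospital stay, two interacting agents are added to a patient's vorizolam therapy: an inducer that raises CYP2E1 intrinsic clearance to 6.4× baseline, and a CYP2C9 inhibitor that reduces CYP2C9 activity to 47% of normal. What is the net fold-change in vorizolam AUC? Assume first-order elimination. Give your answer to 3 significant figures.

CYP2E1: 0.33 × 6.4 = 2.112
CYP2C9: 0.47 × 0.47 = 0.2209
Other: 0.2 (unchanged)
Relative clearance = 2.112 + 0.2209 + 0.2 = 2.5329.
Net AUC ratio = 1 / 2.5329 = 0.395.

0.395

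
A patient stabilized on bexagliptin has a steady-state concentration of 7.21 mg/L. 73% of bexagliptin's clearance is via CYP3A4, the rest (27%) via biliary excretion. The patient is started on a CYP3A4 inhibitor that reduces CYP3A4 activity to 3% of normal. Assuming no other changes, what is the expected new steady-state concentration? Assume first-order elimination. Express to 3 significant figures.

24.7 mg/L

CYP3A4: 0.73 × 0.03 = 0.0219
Other: 0.27 (unchanged)
New clearance relative to baseline: 0.0219 + 0.27 = 0.2919.
New steady-state concentration = baseline ÷ relative clearance = 7.21 / 0.2919 = 24.7 mg/L.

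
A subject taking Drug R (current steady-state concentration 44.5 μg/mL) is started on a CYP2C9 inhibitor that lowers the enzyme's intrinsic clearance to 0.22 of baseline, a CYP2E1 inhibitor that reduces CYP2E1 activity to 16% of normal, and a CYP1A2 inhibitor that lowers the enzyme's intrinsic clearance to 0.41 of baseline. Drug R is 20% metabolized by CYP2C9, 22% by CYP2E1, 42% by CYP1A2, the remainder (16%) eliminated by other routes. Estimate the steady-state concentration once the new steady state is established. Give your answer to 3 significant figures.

CYP2C9: 0.2 × 0.22 = 0.044
CYP2E1: 0.22 × 0.16 = 0.0352
CYP1A2: 0.42 × 0.41 = 0.1722
Other: 0.16 (unchanged)
CL_new/CL_old = 0.044 + 0.0352 + 0.1722 + 0.16 = 0.4114.
New steady-state concentration = 44.5 / 0.4114 = 108 μg/mL (concentration scales inversely with clearance).

108 μg/mL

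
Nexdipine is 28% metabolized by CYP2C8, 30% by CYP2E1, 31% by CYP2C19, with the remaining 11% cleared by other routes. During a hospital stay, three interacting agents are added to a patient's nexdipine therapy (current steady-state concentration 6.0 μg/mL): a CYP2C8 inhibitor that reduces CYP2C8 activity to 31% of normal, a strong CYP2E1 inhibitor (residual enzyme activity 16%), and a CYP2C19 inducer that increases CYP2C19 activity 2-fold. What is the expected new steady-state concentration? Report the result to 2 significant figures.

6.9 μg/mL

CYP2C8: 0.28 × 0.31 = 0.0868
CYP2E1: 0.3 × 0.16 = 0.048
CYP2C19: 0.31 × 2 = 0.62
Other: 0.11 (unchanged)
CL_new/CL_old = 0.0868 + 0.048 + 0.62 + 0.11 = 0.8648.
New steady-state concentration = 6.0 / 0.8648 = 6.9 μg/mL (concentration scales inversely with clearance).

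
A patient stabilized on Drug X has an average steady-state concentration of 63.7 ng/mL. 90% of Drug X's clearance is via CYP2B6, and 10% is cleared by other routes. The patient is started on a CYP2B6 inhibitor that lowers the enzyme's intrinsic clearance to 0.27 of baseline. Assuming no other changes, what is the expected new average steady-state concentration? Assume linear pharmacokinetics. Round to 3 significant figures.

186 ng/mL

CYP2B6: 0.9 × 0.27 = 0.243
Other: 0.1 (unchanged)
Relative clearance = 0.243 + 0.1 = 0.343.
Average steady-state concentration ∝ 1/CL, so new value = 63.7 / 0.343 = 186 ng/mL.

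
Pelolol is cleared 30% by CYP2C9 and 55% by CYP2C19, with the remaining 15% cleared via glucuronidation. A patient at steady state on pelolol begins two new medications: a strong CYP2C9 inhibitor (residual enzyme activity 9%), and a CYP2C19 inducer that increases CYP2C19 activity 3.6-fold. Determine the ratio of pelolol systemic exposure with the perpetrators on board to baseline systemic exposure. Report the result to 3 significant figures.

0.464

CYP2C9: 0.3 × 0.09 = 0.027
CYP2C19: 0.55 × 3.6 = 1.98
Other: 0.15 (unchanged)
CL_new/CL_old = 0.027 + 1.98 + 0.15 = 2.157.
Net systemic exposure ratio = 1 / 2.157 = 0.464.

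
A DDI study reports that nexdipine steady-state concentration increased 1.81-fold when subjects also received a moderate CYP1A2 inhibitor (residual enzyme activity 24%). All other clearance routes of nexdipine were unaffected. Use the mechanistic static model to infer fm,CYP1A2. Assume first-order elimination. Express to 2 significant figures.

Let x = fm,CYP1A2. Because steady-state concentration ∝ 1/CL, relative clearance fell to 1/1.81 = 0.5525.
Setting x·0.24 + (1 − x) = 0.5525 and solving: x = (0.5525 − 1)/(0.24 − 1) = 0.59.

0.59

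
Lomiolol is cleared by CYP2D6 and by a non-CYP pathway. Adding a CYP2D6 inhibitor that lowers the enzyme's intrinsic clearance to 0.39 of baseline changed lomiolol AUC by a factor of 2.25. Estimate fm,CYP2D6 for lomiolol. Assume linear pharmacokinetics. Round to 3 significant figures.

0.911

Let x = fm,CYP2D6. Because AUC ∝ 1/CL, relative clearance fell to 1/2.25 = 0.4444.
Setting x·0.39 + (1 − x) = 0.4444 and solving: x = (0.4444 − 1)/(0.39 − 1) = 0.911.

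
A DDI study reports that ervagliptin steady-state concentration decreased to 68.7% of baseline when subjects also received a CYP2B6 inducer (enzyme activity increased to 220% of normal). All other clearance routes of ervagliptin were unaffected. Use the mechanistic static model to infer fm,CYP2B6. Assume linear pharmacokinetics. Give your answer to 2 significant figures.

Let fm be the CYP2B6 fraction. New clearance relative to baseline = fm × 2.2 + (1 − fm).
Steady-state concentration ratio = 1 / (new CL fraction), so new CL fraction = 1 / 0.687 = 1.456.
fm × 2.2 + 1 − fm = 1.456  ⇒  fm × (2.2 − 1) = 0.4556  ⇒  fm = 0.38.

0.38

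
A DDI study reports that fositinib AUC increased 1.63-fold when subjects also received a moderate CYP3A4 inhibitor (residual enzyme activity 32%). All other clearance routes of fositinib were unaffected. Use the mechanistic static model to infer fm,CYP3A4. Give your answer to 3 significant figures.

0.568

Let x = fm,CYP3A4. Because AUC ∝ 1/CL, relative clearance fell to 1/1.63 = 0.6135.
Setting x·0.32 + (1 − x) = 0.6135 and solving: x = (0.6135 − 1)/(0.32 − 1) = 0.568.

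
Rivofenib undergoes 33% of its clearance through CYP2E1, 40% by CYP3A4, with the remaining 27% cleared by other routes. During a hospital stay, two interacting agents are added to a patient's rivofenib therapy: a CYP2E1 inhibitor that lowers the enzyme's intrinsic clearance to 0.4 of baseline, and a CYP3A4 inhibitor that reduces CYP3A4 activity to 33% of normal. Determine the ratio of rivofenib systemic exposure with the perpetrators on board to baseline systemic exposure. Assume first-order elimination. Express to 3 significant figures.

The CYP2E1 pathway (33% of clearance) drops to 0.4× activity: 0.33 × 0.4 = 0.132.
The CYP3A4 pathway (40% of clearance) is reduced to 0.33× activity: 0.4 × 0.33 = 0.132.
Non-CYP routes (27%) are unchanged.
CL_new/CL_old = 0.132 + 0.132 + 0.27 = 0.534.
Net systemic exposure ratio = 1 / 0.534 = 1.87.

1.87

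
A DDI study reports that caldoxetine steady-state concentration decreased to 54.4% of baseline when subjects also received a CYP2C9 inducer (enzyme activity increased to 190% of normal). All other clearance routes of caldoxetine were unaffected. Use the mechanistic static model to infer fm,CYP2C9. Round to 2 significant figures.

Let x = fm,CYP2C9. Because steady-state concentration ∝ 1/CL, relative clearance rose to 1/0.544 = 1.838.
Setting x·1.9 + (1 − x) = 1.838 and solving: x = (1.838 − 1)/(1.9 − 1) = 0.93.

0.93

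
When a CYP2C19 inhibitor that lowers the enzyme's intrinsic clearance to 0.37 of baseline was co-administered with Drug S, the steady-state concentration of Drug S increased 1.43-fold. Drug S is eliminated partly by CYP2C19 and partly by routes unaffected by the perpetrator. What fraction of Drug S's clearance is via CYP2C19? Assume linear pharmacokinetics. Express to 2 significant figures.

Let x = fm,CYP2C19. Because steady-state concentration ∝ 1/CL, relative clearance fell to 1/1.43 = 0.6993.
Setting x·0.37 + (1 − x) = 0.6993 and solving: x = (0.6993 − 1)/(0.37 − 1) = 0.48.

0.48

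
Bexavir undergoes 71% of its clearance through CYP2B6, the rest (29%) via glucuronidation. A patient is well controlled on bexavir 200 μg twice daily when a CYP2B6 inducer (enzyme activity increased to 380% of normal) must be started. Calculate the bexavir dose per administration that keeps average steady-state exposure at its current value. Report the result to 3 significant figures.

598 μg

The CYP2B6 pathway (71% of clearance) is boosted to 3.8× activity: 0.71 × 3.8 = 2.698.
The remaining 29% of clearance is unaffected.
New clearance relative to baseline: 2.698 + 0.29 = 2.988.
Exposure is unchanged when dose changes in proportion to clearance. New dose = 200 μg × 2.988 = 598 μg.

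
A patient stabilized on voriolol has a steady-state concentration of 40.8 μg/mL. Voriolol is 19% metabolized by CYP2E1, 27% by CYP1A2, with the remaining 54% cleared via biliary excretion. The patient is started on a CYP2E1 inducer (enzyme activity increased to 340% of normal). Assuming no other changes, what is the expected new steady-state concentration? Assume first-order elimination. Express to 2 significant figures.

28 μg/mL

The CYP2E1 pathway (19% of clearance) rises to 3.4× activity: 0.19 × 3.4 = 0.646.
CYP1A2 (27%) and the residual 54% are unaffected.
New clearance relative to baseline: 0.646 + 0.27 + 0.54 = 1.456.
With dosing unchanged, steady-state concentration scales as 1/CL: 40.8 / 1.456 = 28 μg/mL.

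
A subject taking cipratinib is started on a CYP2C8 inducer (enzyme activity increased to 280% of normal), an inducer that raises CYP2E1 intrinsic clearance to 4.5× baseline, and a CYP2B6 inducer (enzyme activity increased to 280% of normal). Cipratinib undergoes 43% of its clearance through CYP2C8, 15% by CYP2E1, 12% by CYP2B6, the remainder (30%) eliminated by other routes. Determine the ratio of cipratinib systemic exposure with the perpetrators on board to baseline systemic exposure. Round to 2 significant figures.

0.40

The CYP2C8 pathway (43% of clearance) rises to 2.8× activity: 0.43 × 2.8 = 1.204.
The CYP2E1 pathway (15% of clearance) rises to 4.5× activity: 0.15 × 4.5 = 0.675.
The CYP2B6 pathway (12% of clearance) increases to 2.8× activity: 0.12 × 2.8 = 0.336.
Non-CYP routes (30%) are unchanged.
CL_new/CL_old = 1.204 + 0.675 + 0.336 + 0.3 = 2.515.
Because systemic exposure varies inversely with clearance, the combined effect is 1 / 2.515 = 0.40.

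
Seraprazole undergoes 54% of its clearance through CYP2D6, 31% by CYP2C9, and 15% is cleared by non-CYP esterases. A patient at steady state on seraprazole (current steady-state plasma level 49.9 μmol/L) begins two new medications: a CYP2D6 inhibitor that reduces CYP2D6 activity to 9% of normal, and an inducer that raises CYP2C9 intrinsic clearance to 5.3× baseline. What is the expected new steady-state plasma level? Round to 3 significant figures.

27.1 μmol/L

CYP2D6: 0.54 × 0.09 = 0.0486
CYP2C9: 0.31 × 5.3 = 1.643
Other: 0.15 (unchanged)
New clearance relative to baseline: 0.0486 + 1.643 + 0.15 = 1.8416.
New steady-state plasma level = 49.9 / 1.8416 = 27.1 μmol/L (concentration scales inversely with clearance).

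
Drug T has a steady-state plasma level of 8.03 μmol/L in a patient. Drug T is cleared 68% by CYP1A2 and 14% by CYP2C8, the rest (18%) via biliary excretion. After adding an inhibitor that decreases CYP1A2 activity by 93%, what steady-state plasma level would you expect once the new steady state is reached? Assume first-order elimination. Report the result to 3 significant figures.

CYP1A2: 0.68 × 0.07 = 0.0476
CYP2C8: 0.14 (unchanged)
Other: 0.18 (unchanged)
New clearance relative to baseline: 0.0476 + 0.14 + 0.18 = 0.3676.
Steady-state plasma level ∝ 1/CL, so new value = 8.03 / 0.3676 = 21.8 μmol/L.

21.8 μmol/L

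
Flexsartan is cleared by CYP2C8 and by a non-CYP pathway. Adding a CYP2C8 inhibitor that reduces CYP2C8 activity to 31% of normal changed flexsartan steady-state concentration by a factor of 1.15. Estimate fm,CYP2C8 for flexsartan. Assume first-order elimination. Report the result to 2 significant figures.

0.19

Let x = fm,CYP2C8. Because steady-state concentration ∝ 1/CL, relative clearance fell to 1/1.15 = 0.8696.
Setting x·0.31 + (1 − x) = 0.8696 and solving: x = (0.8696 − 1)/(0.31 − 1) = 0.19.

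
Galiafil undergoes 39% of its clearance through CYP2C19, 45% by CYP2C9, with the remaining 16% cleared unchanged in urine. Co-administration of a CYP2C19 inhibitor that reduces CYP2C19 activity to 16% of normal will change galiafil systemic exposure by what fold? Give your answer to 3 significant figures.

CYP2C19: 0.39 × 0.16 = 0.0624
CYP2C9: 0.45 (unchanged)
Other: 0.16 (unchanged)
New clearance relative to baseline: 0.0624 + 0.45 + 0.16 = 0.6724.
Systemic exposure is inversely proportional to clearance, so the fold-change is 1 / 0.6724 = 1.49.

1.49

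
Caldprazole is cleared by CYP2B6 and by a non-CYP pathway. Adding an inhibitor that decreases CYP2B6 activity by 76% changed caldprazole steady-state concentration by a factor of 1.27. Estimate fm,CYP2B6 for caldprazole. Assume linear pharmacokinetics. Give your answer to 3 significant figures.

Call the CYP2B6 fraction fm. After the interaction, CL_new/CL_old = fm × 0.24 + (1 − fm).
Steady-state concentration ratio = 1 / (new CL fraction), so new CL fraction = 1 / 1.27 = 0.7874.
fm × 0.24 + 1 − fm = 0.7874  ⇒  fm × (0.24 − 1) = −0.2126  ⇒  fm = 0.280.

0.280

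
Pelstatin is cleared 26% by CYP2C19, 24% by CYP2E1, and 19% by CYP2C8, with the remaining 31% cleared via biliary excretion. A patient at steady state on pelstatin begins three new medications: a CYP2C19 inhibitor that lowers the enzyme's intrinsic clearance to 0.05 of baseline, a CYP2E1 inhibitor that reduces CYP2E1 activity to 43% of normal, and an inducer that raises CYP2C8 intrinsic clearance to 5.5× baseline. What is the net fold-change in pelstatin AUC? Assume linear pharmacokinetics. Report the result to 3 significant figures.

CYP2C19: 0.26 × 0.05 = 0.013
CYP2E1: 0.24 × 0.43 = 0.1032
CYP2C8: 0.19 × 5.5 = 1.045
Other: 0.31 (unchanged)
CL_new/CL_old = 0.013 + 0.1032 + 1.045 + 0.31 = 1.4712.
AUC ∝ 1/CL: fold-change = 1 / 1.4712 = 0.680.

0.680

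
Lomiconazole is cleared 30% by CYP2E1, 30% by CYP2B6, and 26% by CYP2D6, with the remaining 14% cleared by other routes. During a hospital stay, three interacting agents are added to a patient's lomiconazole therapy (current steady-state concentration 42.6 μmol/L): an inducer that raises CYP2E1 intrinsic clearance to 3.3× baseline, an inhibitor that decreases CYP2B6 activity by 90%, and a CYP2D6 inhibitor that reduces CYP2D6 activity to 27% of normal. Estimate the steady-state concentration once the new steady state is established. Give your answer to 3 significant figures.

CYP2E1: 0.3 × 3.3 = 0.99
CYP2B6: 0.3 × 0.1 = 0.03
CYP2D6: 0.26 × 0.27 = 0.0702
Other: 0.14 (unchanged)
CL_new/CL_old = 0.99 + 0.03 + 0.0702 + 0.14 = 1.2302.
New steady-state concentration = 42.6 / 1.2302 = 34.6 μmol/L (concentration scales inversely with clearance).

34.6 μmol/L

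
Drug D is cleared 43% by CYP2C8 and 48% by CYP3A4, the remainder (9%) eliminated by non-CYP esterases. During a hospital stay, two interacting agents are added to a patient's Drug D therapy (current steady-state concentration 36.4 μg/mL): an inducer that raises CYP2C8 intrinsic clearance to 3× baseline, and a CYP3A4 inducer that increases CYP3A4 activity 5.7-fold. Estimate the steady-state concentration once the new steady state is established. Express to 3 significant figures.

8.84 μg/mL

CYP2C8: 0.43 × 3 = 1.29
CYP3A4: 0.48 × 5.7 = 2.736
Other: 0.09 (unchanged)
CL_new/CL_old = 1.29 + 2.736 + 0.09 = 4.116.
New steady-state concentration = 36.4 / 4.116 = 8.84 μg/mL (concentration scales inversely with clearance).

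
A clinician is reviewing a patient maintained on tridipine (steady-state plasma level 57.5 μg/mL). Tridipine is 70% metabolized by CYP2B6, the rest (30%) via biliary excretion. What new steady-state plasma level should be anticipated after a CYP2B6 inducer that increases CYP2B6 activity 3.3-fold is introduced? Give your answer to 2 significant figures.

The CYP2B6 pathway (70% of clearance) rises to 3.3× activity: 0.7 × 3.3 = 2.31.
Non-CYP routes (30%) are unchanged.
CL_new/CL_old = 2.31 + 0.3 = 2.61.
Steady-state plasma level ∝ 1/CL, so new value = 57.5 / 2.61 = 22 μg/mL.

22 μg/mL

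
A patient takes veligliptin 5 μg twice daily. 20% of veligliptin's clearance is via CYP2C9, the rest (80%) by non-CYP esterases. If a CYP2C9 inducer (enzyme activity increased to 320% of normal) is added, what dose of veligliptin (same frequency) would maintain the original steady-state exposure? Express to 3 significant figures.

The CYP2C9 pathway (20% of clearance) rises to 3.2× activity: 0.2 × 3.2 = 0.64.
Non-CYP routes (80%) are unchanged.
Relative clearance = 0.64 + 0.8 = 1.44.
To maintain the same steady-state level, dose must scale with clearance: new dose = 5 × 1.44 = 7.20 μg.

7.20 μg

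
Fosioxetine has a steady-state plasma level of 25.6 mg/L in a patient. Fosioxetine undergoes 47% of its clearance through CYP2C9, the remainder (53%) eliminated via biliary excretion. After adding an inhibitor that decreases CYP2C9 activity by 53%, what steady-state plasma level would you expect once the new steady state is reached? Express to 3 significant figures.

34.1 mg/L

The CYP2C9 pathway (47% of clearance) drops to 0.47× activity: 0.47 × 0.47 = 0.2209.
Non-CYP routes (53%) are unchanged.
New clearance relative to baseline: 0.2209 + 0.53 = 0.7509.
New steady-state plasma level = baseline ÷ relative clearance = 25.6 / 0.7509 = 34.1 mg/L.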